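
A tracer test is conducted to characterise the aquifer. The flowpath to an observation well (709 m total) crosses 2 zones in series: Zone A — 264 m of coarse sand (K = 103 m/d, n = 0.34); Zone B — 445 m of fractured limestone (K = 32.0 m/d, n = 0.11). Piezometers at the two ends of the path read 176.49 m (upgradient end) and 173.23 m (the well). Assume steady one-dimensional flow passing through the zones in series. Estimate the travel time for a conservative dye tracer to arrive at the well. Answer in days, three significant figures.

Total head drop ΔH = 176.49 − 173.23 = 3.26 m
Continuity: the same q passes through each zone, so ΔH = q·Σ(L_j/K_j) — the zones act as resistances in series.
Σ(L/K) = 264/103 + 445/32.0 = 2.563 + 13.91 = 16.47 d
q = ΔH / Σ(L/K) = 3.26 / 16.47 = 0.1979 m/d (same in every zone)
Zone A: v = q/n = 0.1979/0.34 = 0.5822 m/d → t_A = 264/0.5822 = 453.5 d
Zone B: v = q/n = 0.1979/0.11 = 1.799 m/d → t_B = 445/1.799 = 247.3 d
Total t = 453.5 + 247.3 = 700.8 d

701 days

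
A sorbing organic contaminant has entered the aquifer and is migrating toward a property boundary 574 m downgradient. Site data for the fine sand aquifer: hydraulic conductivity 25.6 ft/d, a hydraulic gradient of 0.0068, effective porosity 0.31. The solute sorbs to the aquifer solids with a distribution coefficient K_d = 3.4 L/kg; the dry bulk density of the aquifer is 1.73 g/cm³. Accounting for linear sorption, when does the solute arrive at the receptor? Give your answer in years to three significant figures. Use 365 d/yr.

K = 25.6 ft/d × 0.3048 = 7.803 m/d
q = Ki = 7.803 × 0.0068 = 0.05306 m/d
v_s = q/n_e = 0.05306/0.31 = 0.1712 m/d
Retardation R = 1 + ρ_b·K_d/n = 1 + 1.73×3.4/0.31 = 19.97
Contaminant velocity v_c = v/R = 0.1712/19.97 = 0.008569 m/d
t = L/v_c = 574/0.008569 = 66990 d
   = 66990/365 = 184 yr

184 years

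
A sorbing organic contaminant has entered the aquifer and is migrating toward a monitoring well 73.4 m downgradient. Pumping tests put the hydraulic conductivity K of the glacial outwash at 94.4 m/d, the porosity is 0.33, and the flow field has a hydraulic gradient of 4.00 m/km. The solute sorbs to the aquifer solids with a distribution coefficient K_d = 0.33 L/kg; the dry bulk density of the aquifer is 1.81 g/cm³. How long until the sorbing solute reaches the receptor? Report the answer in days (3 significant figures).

Specific discharge q = 94.4 × 0.0040 = 0.3776 m/d
Average linear velocity = 0.3776 / 0.33 = 1.144 m/d
Retardation R = 1 + ρ_b·K_d/n = 1 + 1.81×0.33/0.33 = 2.810
Contaminant velocity v_c = v/R = 1.144/2.810 = 0.4072 m/d
t = L/v_c = 73.4/0.4072 = 180.3 d

180 days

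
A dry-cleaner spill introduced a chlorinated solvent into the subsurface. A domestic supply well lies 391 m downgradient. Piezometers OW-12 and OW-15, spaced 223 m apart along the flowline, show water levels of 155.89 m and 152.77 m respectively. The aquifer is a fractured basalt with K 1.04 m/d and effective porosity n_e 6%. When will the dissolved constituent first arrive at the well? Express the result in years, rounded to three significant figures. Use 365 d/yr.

Hydraulic gradient i = (155.89 − 152.77) / 223 = 3.12 / 223 = 0.01399
Darcy flux q = K·i = 1.04 × 0.01399 = 0.01455 m/d
Average linear velocity = 0.01455 / 0.06 = 0.2425 m/d
t = L / v = 391 / 0.2425 = 1612 d
   = 1612 / 365 = 4.42 yr

4.42 years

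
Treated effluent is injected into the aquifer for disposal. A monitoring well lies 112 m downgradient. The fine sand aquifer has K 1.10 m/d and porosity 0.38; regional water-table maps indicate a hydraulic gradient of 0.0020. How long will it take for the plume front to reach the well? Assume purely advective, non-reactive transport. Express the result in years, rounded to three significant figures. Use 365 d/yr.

Darcy flux q = K·i = 1.10 × 0.0020 = 0.002200 m/d
v_s = q/n_e = 0.002200/0.38 = 0.005789 m/d
t = L / v = 112 / 0.005789 = 19350 d
   = 19350 / 365 = 53.0 yr

53.0 years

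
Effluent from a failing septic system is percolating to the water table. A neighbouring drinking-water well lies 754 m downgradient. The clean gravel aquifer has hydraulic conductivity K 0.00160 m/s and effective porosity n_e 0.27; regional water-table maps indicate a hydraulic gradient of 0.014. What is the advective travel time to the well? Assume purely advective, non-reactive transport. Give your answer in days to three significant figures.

105 days

K = 0.00160 m/s × 86400 s/d = 138.2 m/d
q = Ki = 138.2 × 0.014 = 1.935 m/d
v = Ki/n = 138.2·0.014/0.27 = 7.168 m/d
t = L / v = 754 / 7.168 = 105.2 d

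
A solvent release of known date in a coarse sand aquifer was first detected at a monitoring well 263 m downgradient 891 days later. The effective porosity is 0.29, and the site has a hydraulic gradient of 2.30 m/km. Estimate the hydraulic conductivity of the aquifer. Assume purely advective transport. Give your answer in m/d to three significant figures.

v = L / t = 263 / 891 = 0.2952 m/d
K = v · n / i = 0.2952 × 0.29 / 0.0023 = 37.2 m/d

37.2 m/d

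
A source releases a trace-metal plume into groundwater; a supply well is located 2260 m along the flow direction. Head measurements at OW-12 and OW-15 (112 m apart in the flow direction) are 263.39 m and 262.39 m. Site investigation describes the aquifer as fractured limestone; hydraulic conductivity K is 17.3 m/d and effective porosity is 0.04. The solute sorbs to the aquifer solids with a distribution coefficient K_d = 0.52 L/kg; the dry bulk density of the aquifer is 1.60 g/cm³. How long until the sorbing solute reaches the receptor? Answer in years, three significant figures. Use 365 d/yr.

35.0 years

Hydraulic gradient i = (263.39 − 262.39) / 112 = 1.00 / 112 = 0.008929
Darcy flux q = K·i = 17.3 × 0.008929 = 0.1545 m/d
Average linear velocity = 0.1545 / 0.04 = 3.862 m/d
Retardation R = 1 + ρ_b·K_d/n = 1 + 1.60×0.52/0.04 = 21.80
Contaminant velocity v_c = v/R = 3.862/21.80 = 0.1771 m/d
t = L/v_c = 2260/0.1771 = 12760 d
   = 12760/365 = 35.0 yr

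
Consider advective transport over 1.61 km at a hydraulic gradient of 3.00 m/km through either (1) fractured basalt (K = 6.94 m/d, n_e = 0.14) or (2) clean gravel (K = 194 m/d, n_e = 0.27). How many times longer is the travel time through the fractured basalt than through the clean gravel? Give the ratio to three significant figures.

14.5

Unit 1 (fractured basalt): v = 6.94×0.0030/0.14 = 0.1487 m/d, t = 1610/0.1487 = 10830 d
Unit 2 (clean gravel): v = 194×0.0030/0.27 = 2.156 m/d, t = 1610/2.156 = 746.9 d
t(fractured basalt) / t(clean gravel) = 10830/746.9 = 14.5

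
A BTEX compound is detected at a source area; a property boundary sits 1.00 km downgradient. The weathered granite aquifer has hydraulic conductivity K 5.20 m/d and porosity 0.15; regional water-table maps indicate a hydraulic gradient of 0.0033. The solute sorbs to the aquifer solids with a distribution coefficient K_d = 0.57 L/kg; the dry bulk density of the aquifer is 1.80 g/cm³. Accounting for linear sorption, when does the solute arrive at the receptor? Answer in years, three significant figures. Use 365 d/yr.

188 years

Specific discharge q = 5.20 × 0.0033 = 0.01716 m/d
v_s = q/n_e = 0.01716/0.15 = 0.1144 m/d
Retardation R = 1 + ρ_b·K_d/n = 1 + 1.80×0.57/0.15 = 7.840
Contaminant velocity v_c = v/R = 0.1144/7.840 = 0.01459 m/d
L = 1.00 km = 1000 m
t = L/v_c = 1000/0.01459 = 68530 d
   = 68530/365 = 188 yr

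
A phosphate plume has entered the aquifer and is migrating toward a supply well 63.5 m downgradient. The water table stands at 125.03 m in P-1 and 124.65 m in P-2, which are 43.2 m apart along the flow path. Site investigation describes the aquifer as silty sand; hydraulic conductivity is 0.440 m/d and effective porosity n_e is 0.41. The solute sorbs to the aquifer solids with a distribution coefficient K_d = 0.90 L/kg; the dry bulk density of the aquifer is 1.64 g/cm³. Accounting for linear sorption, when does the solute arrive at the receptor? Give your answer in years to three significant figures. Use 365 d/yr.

Hydraulic gradient i = (125.03 − 124.65) / 43.2 = 0.38 / 43.2 = 0.008796
q = Ki = 0.440 × 0.008796 = 0.003870 m/d
Average linear velocity = 0.003870 / 0.41 = 0.009440 m/d
Retardation R = 1 + ρ_b·K_d/n = 1 + 1.64×0.90/0.41 = 4.600
Contaminant velocity v_c = v/R = 0.009440/4.600 = 0.002052 m/d
t = L/v_c = 63.5/0.002052 = 30940 d
   = 30940/365 = 84.8 yr

84.8 years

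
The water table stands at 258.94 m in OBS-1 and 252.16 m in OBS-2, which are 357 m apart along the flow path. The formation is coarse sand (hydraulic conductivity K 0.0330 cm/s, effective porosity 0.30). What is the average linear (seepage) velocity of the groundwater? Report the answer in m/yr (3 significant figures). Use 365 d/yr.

Hydraulic gradient i = (258.94 − 252.16) / 357 = 6.78 / 357 = 0.01899
K = 0.0330 cm/s × 864 = 28.51 m/d
q = Ki = 28.51 × 0.01899 = 0.5415 m/d
v = Ki/n = 28.51·0.01899/0.30 = 1.805 m/d
   = 1.805 × 365 = 659 m/yr

659 m/yr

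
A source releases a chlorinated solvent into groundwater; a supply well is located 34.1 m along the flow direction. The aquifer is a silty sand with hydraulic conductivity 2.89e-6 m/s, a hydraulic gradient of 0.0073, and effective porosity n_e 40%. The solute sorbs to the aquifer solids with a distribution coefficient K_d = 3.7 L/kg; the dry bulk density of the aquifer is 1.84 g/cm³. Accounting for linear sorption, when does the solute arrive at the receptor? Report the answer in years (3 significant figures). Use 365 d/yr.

369 years

K = 2.89e-6 m/s × 86400 s/d = 0.2497 m/d
Darcy flux q = K·i = 0.2497 × 0.0073 = 0.001823 m/d
Seepage velocity v = q / n = 0.001823 / 0.40 = 0.004557 m/d
Retardation R = 1 + ρ_b·K_d/n = 1 + 1.84×3.7/0.40 = 18.02
Contaminant velocity v_c = v/R = 0.004557/18.02 = 2.529e-4 m/d
t = L/v_c = 34.1/2.529e-4 = 134800 d
   = 134800/365 = 369 yr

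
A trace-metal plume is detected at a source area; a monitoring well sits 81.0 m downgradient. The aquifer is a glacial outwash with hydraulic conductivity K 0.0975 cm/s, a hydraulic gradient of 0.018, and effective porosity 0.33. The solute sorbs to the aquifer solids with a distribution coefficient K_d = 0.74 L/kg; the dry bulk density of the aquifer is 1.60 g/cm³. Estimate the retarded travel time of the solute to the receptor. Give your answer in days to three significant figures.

K = 0.0975 cm/s × 864 = 84.24 m/d
Darcy flux q = K·i = 84.24 × 0.018 = 1.516 m/d
v_s = q/n_e = 1.516/0.33 = 4.595 m/d
Retardation R = 1 + ρ_b·K_d/n = 1 + 1.60×0.74/0.33 = 4.588
Contaminant velocity v_c = v/R = 4.595/4.588 = 1.002 m/d
t = L/v_c = 81.0/1.002 = 80.88 d

80.9 days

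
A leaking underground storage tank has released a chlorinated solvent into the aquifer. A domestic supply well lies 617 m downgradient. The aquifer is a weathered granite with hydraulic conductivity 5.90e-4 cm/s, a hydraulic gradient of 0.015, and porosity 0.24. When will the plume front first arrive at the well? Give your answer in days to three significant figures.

K = 5.90e-4 cm/s × 864 = 0.5098 m/d
Specific discharge q = 0.5098 × 0.015 = 0.007646 m/d
v = Ki/n = 0.5098·0.015/0.24 = 0.03186 m/d
t = L / v = 617 / 0.03186 = 19370 d

19400 days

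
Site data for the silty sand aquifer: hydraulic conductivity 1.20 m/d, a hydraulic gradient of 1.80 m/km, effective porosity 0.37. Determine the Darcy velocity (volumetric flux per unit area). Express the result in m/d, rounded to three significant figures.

0.00216 m/d

q = Ki = 1.20 × 0.0018 = 0.002160 m/d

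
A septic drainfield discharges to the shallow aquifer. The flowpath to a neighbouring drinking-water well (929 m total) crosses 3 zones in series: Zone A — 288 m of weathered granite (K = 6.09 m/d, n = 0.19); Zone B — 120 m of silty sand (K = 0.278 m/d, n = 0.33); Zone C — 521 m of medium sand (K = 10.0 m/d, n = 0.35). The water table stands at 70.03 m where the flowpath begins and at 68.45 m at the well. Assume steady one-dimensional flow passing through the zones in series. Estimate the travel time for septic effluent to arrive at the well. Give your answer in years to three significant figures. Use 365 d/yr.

Total head drop ΔH = 70.03 − 68.45 = 1.58 m
Steady 1-D flow in series ⇒ the Darcy flux q is identical in every zone and the zone head losses add (resistances L/K in series).
Σ(L/K) = 288/6.09 + 120/0.278 + 521/10.0 = 47.29 + 431.7 + 52.10 = 531.0 d
q = ΔH / Σ(L/K) = 1.58 / 531.0 = 0.002975 m/d (same in every zone)
Zone A: v = q/n = 0.002975/0.19 = 0.01566 m/d → t_A = 288/0.01566 = 18390 d
Zone B: v = q/n = 0.002975/0.33 = 0.009016 m/d → t_B = 120/0.009016 = 13310 d
Zone C: v = q/n = 0.002975/0.35 = 0.008501 m/d → t_C = 521/0.008501 = 61290 d
Total t = 18390 + 13310 + 61290 = 92990 d
   = 92990 / 365 = 255 yr

255 years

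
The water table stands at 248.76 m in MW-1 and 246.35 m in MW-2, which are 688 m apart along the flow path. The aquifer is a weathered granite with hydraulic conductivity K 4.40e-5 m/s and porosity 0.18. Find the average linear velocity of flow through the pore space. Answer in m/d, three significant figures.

Hydraulic gradient i = (248.76 − 246.35) / 688 = 2.41 / 688 = 0.003503
K = 4.40e-5 m/s × 86400 s/d = 3.802 m/d
q = Ki = 3.802 × 0.003503 = 0.01332 m/d
Average linear velocity = 0.01332 / 0.18 = 0.07398 m/d

0.0740 m/d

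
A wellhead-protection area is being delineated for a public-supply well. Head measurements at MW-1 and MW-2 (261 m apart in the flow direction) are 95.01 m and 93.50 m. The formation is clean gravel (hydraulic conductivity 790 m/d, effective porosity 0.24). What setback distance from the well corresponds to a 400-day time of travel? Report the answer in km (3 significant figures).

Hydraulic gradient i = (95.01 − 93.50) / 261 = 1.51 / 261 = 0.005785
Darcy flux q = K·i = 790 × 0.005785 = 4.570 m/d
Average linear velocity = 4.570 / 0.24 = 19.04 m/d
L = v × T = 19.04 × 400 = 7617 m
   = 7.62 km

7.62 km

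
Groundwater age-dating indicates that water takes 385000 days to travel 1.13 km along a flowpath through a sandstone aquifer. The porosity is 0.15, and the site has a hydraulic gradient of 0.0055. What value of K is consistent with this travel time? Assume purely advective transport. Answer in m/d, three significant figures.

0.0800 m/d

L = 1.13 km = 1130 m
v = L / t = 1130 / 385000 = 0.002935 m/d
K = v · n / i = 0.002935 × 0.15 / 0.0055 = 0.0800 m/d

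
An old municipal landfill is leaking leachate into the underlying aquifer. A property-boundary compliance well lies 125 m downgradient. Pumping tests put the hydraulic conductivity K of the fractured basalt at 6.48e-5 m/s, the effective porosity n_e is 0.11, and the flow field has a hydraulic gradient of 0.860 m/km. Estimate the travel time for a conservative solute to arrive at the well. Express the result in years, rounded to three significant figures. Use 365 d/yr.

K = 6.48e-5 m/s × 86400 s/d = 5.599 m/d
Specific discharge q = 5.599 × 8.6e-4 = 0.004815 m/d
v = Ki/n = 5.599·8.6e-4/0.11 = 0.04377 m/d
t = L / v = 125 / 0.04377 = 2856 d
   = 2856 / 365 = 7.82 yr

7.82 years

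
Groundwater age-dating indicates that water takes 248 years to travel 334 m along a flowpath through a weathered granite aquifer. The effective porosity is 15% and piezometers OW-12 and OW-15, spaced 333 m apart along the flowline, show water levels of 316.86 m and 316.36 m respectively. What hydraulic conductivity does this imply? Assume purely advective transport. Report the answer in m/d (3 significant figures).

0.369 m/d

Hydraulic gradient i = (316.86 − 316.36) / 333 = 0.50 / 333 = 0.001502
t = 248 years = 90520 d
v = L / t = 334 / 90520 = 0.003690 m/d
K = v · n / i = 0.003690 × 0.15 / 0.001502 = 0.369 m/d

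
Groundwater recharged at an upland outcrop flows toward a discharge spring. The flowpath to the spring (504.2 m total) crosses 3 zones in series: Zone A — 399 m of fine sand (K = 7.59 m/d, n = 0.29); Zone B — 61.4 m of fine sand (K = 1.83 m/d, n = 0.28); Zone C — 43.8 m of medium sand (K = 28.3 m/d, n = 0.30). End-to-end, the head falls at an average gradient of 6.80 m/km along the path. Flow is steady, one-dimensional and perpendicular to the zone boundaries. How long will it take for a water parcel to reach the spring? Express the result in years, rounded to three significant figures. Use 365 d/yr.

10.2 years

For zones in series the flux q is common to all zones; the equivalent conductivity is the harmonic (thickness-weighted) mean, K_eq = L_total / Σ(L_j/K_j).
Σ(L/K) = 399/7.59 + 61.4/1.83 + 43.8/28.3 = 52.57 + 33.55 + 1.548 = 87.67 d
K_eq = L_total / Σ(L/K) = 504.2 / 87.67 = 5.751 m/d
q = K_eq · i = 5.751 × 0.0068 = 0.03911 m/d (same in every zone)
Zone A: v = q/n = 0.03911/0.29 = 0.1349 m/d → t_A = 399/0.1349 = 2959 d
Zone B: v = q/n = 0.03911/0.28 = 0.1397 m/d → t_B = 61.4/0.1397 = 439.6 d
Zone C: v = q/n = 0.03911/0.30 = 0.1304 m/d → t_C = 43.8/0.1304 = 336.0 d
Total t = 2959 + 439.6 + 336.0 = 3734 d
   = 3734 / 365 = 10.2 yr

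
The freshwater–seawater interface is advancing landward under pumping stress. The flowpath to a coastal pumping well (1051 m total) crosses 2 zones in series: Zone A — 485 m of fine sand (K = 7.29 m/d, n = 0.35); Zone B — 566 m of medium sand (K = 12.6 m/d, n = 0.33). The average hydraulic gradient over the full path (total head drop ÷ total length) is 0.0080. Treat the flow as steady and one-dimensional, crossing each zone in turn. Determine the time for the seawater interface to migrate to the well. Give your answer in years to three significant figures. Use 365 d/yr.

12.9 years

Continuity: the same q passes through each zone, so ΔH = q·Σ(L_j/K_j) — the zones act as resistances in series.
Σ(L/K) = 485/7.29 + 566/12.6 = 66.53 + 44.92 = 111.5 d
K_eq = L_total / Σ(L/K) = 1051 / 111.5 = 9.430 m/d
q = K_eq · i = 9.430 × 0.0080 = 0.07544 m/d (same in every zone)
Zone A: v = q/n = 0.07544/0.35 = 0.2155 m/d → t_A = 485/0.2155 = 2250 d
Zone B: v = q/n = 0.07544/0.33 = 0.2286 m/d → t_B = 566/0.2286 = 2476 d
Total t = 2250 + 2476 = 4726 d
   = 4726 / 365 = 12.9 yr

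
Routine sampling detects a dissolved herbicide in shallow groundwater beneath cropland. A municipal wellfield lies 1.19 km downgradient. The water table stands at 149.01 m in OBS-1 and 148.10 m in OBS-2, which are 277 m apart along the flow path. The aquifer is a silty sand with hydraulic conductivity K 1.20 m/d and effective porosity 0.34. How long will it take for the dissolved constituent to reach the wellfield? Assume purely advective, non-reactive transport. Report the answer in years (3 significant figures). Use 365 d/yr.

Hydraulic gradient i = (149.01 − 148.10) / 277 = 0.91 / 277 = 0.003285
Darcy flux q = K·i = 1.20 × 0.003285 = 0.003942 m/d
Seepage velocity v = q / n = 0.003942 / 0.34 = 0.01159 m/d
L = 1.19 km = 1190 m
t = L / v = 1190 / 0.01159 = 102600 d
   = 102600 / 365 = 281 yr

281 years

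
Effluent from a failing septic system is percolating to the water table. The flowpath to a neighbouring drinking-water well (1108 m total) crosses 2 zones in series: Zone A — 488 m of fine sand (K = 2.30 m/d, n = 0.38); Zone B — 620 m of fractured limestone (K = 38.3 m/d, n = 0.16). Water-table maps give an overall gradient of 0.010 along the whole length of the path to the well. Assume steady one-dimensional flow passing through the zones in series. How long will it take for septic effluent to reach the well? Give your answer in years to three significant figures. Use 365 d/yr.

16.1 years

Steady 1-D flow in series ⇒ the Darcy flux q is identical in every zone and the zone head losses add (resistances L/K in series).
Σ(L/K) = 488/2.30 + 620/38.3 = 212.2 + 16.19 = 228.4 d
K_eq = L_total / Σ(L/K) = 1108 / 228.4 = 4.852 m/d
q = K_eq · i = 4.852 × 0.010 = 0.04852 m/d (same in every zone)
Zone A: v = q/n = 0.04852/0.38 = 0.1277 m/d → t_A = 488/0.1277 = 3822 d
Zone B: v = q/n = 0.04852/0.16 = 0.3032 m/d → t_B = 620/0.3032 = 2045 d
Total t = 3822 + 2045 = 5867 d
   = 5867 / 365 = 16.1 yr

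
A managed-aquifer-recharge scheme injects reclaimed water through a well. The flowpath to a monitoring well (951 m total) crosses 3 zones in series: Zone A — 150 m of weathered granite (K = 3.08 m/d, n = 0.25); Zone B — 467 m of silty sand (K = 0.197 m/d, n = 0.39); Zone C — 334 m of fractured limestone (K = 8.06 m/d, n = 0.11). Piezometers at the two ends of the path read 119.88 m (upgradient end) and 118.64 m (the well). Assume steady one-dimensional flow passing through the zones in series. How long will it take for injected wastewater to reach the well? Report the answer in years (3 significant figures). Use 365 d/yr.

Total head drop ΔH = 119.88 − 118.64 = 1.24 m
Steady 1-D flow in series ⇒ the Darcy flux q is identical in every zone and the zone head losses add (resistances L/K in series).
Σ(L/K) = 150/3.08 + 467/0.197 + 334/8.06 = 48.70 + 2371 + 41.44 = 2461 d
q = ΔH / Σ(L/K) = 1.24 / 2461 = 5.039e-4 m/d (same in every zone)
Zone A: v = q/n = 5.039e-4/0.25 = 0.002016 m/d → t_A = 150/0.002016 = 74420 d
Zone B: v = q/n = 5.039e-4/0.39 = 0.001292 m/d → t_B = 467/0.001292 = 361400 d
Zone C: v = q/n = 5.039e-4/0.11 = 0.004581 m/d → t_C = 334/0.004581 = 72910 d
Total t = 74420 + 361400 + 72910 = 508700 d
   = 508700 / 365 = 1390 yr

1390 years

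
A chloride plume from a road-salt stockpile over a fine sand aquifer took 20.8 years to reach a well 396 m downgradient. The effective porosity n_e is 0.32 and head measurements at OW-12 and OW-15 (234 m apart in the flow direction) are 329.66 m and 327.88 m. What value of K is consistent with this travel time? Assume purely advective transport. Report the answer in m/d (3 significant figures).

2.19 m/d

Hydraulic gradient i = (329.66 − 327.88) / 234 = 1.78 / 234 = 0.007607
t = 20.8 years = 7592 d
v = L / t = 396 / 7592 = 0.05216 m/d
K = v · n / i = 0.05216 × 0.32 / 0.007607 = 2.19 m/d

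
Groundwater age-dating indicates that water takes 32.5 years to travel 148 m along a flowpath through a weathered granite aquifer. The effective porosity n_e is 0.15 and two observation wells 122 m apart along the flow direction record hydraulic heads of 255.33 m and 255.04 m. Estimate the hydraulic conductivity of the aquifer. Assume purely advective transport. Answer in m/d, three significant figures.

Hydraulic gradient i = (255.33 − 255.04) / 122 = 0.29 / 122 = 0.002377
t = 32.5 years = 11860 d
v = L / t = 148 / 11860 = 0.01248 m/d
K = v · n / i = 0.01248 × 0.15 / 0.002377 = 0.787 m/d

0.787 m/d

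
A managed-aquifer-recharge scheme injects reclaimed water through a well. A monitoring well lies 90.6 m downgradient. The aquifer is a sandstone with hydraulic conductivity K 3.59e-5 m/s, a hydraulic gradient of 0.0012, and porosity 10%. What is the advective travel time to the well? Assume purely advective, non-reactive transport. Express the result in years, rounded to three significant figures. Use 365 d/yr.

K = 3.59e-5 m/s × 86400 s/d = 3.102 m/d
Darcy flux q = K·i = 3.102 × 0.0012 = 0.003722 m/d
Seepage velocity v = q / n = 0.003722 / 0.10 = 0.03722 m/d
t = L / v = 90.6 / 0.03722 = 2434 d
   = 2434 / 365 = 6.67 yr

6.67 years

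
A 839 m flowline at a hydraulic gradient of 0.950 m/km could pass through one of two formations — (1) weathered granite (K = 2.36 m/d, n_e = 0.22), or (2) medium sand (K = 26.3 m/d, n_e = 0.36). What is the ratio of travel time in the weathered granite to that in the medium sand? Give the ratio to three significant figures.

6.81

Unit 1 (weathered granite): v = 2.36×9.5e-4/0.22 = 0.01019 m/d, t = 839/0.01019 = 82330 d
Unit 2 (medium sand): v = 26.3×9.5e-4/0.36 = 0.06940 m/d, t = 839/0.06940 = 12090 d
t(weathered granite) / t(medium sand) = 82330/12090 = 6.81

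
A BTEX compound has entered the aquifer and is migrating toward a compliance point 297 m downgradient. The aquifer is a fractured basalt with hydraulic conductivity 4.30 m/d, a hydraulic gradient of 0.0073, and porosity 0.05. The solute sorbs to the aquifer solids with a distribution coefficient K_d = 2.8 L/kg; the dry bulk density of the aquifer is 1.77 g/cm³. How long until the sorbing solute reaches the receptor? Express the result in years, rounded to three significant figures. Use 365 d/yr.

130 years

Specific discharge q = 4.30 × 0.0073 = 0.03139 m/d
Seepage velocity v = q / n = 0.03139 / 0.05 = 0.6278 m/d
Retardation R = 1 + ρ_b·K_d/n = 1 + 1.77×2.8/0.05 = 100.1
Contaminant velocity v_c = v/R = 0.6278/100.1 = 0.006270 m/d
t = L/v_c = 297/0.006270 = 47360 d
   = 47360/365 = 130 yr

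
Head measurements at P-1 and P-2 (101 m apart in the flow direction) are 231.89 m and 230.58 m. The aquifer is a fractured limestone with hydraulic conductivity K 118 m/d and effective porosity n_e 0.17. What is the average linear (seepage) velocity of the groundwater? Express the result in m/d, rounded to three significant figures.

9.00 m/d

Hydraulic gradient i = (231.89 − 230.58) / 101 = 1.31 / 101 = 0.01297
Darcy flux q = K·i = 118 × 0.01297 = 1.530 m/d
Average linear velocity = 1.530 / 0.17 = 9.003 m/d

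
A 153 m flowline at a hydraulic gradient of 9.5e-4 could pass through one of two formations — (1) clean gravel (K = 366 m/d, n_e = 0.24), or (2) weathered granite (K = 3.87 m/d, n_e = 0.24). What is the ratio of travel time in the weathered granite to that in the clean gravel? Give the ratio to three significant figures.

Unit 1 (clean gravel): v = 366×9.5e-4/0.24 = 1.449 m/d, t = 153/1.449 = 105.6 d
Unit 2 (weathered granite): v = 3.87×9.5e-4/0.24 = 0.01532 m/d, t = 153/0.01532 = 9988 d
t(weathered granite) / t(clean gravel) = 9988/105.6 = 94.6

94.6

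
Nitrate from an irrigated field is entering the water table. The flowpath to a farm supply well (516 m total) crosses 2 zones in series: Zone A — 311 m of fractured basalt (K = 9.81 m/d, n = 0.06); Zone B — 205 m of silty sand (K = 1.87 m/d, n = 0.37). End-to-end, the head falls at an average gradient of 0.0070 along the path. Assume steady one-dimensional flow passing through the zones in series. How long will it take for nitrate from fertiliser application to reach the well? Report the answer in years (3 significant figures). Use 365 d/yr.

For zones in series the flux q is common to all zones; the equivalent conductivity is the harmonic (thickness-weighted) mean, K_eq = L_total / Σ(L_j/K_j).
Σ(L/K) = 311/9.81 + 205/1.87 = 31.70 + 109.6 = 141.3 d
K_eq = L_total / Σ(L/K) = 516 / 141.3 = 3.651 m/d
q = K_eq · i = 3.651 × 0.0070 = 0.02556 m/d (same in every zone)
Zone A: v = q/n = 0.02556/0.06 = 0.4260 m/d → t_A = 311/0.4260 = 730.1 d
Zone B: v = q/n = 0.02556/0.37 = 0.06907 m/d → t_B = 205/0.06907 = 2968 d
Total t = 730.1 + 2968 = 3698 d
   = 3698 / 365 = 10.1 yr

10.1 years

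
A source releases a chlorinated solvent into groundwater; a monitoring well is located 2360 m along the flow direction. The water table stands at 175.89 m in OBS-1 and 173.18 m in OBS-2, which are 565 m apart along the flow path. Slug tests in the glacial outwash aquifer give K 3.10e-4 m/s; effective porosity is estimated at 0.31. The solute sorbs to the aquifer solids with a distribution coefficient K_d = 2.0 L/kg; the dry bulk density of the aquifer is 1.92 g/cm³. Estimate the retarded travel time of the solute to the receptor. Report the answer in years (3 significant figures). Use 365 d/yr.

209 years

Hydraulic gradient i = (175.89 − 173.18) / 565 = 2.71 / 565 = 0.004796
K = 3.10e-4 m/s × 86400 s/d = 26.78 m/d
Darcy flux q = K·i = 26.78 × 0.004796 = 0.1285 m/d
v = Ki/n = 26.78·0.004796/0.31 = 0.4144 m/d
Retardation R = 1 + ρ_b·K_d/n = 1 + 1.92×2.0/0.31 = 13.39
Contaminant velocity v_c = v/R = 0.4144/13.39 = 0.03096 m/d
t = L/v_c = 2360/0.03096 = 76240 d
   = 76240/365 = 209 yr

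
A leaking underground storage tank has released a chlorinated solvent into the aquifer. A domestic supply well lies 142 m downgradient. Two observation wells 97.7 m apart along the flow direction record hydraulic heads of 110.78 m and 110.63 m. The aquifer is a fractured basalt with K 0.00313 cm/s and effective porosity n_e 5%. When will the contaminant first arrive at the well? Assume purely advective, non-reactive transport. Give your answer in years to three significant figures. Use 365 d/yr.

Hydraulic gradient i = (110.78 − 110.63) / 97.7 = 0.15 / 97.7 = 0.001535
K = 0.00313 cm/s × 864 = 2.704 m/d
Darcy flux q = K·i = 2.704 × 0.001535 = 0.004152 m/d
Average linear velocity = 0.004152 / 0.05 = 0.08304 m/d
t = L / v = 142 / 0.08304 = 1710 d
   = 1710 / 365 = 4.69 yr

4.69 years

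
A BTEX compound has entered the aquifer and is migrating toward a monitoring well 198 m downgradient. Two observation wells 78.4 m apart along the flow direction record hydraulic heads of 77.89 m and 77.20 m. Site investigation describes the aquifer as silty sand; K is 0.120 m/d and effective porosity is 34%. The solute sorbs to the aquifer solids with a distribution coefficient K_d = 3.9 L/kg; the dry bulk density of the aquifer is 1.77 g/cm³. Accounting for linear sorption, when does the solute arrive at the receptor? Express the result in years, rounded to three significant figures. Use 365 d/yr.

Hydraulic gradient i = (77.89 − 77.20) / 78.4 = 0.69 / 78.4 = 0.008801
Specific discharge q = 0.120 × 0.008801 = 0.001056 m/d
v = Ki/n = 0.120·0.008801/0.34 = 0.003106 m/d
Retardation R = 1 + ρ_b·K_d/n = 1 + 1.77×3.9/0.34 = 21.30
Contaminant velocity v_c = v/R = 0.003106/21.30 = 1.458e-4 m/d
t = L/v_c = 198/1.458e-4 = 1.358e6 d
   = 1.358e6/365 = 3720 yr

3720 years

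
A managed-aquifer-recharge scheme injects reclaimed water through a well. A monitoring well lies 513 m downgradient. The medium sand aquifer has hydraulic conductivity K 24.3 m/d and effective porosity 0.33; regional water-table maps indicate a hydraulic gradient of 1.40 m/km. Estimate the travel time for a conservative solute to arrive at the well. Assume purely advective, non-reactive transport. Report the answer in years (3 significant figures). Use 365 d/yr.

Darcy flux q = K·i = 24.3 × 0.0014 = 0.03402 m/d
v_s = q/n_e = 0.03402/0.33 = 0.1031 m/d
t = L / v = 513 / 0.1031 = 4976 d
   = 4976 / 365 = 13.6 yr

13.6 years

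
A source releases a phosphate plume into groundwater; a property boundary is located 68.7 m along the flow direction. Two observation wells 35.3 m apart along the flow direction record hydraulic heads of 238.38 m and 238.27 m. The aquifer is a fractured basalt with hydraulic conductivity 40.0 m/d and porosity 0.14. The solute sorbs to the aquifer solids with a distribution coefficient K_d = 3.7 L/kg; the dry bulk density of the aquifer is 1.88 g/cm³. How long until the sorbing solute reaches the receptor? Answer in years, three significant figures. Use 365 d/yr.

10.7 years

Hydraulic gradient i = (238.38 − 238.27) / 35.3 = 0.11 / 35.3 = 0.003116
Darcy flux q = K·i = 40.0 × 0.003116 = 0.1246 m/d
Average linear velocity = 0.1246 / 0.14 = 0.8903 m/d
Retardation R = 1 + ρ_b·K_d/n = 1 + 1.88×3.7/0.14 = 50.69
Contaminant velocity v_c = v/R = 0.8903/50.69 = 0.01757 m/d
t = L/v_c = 68.7/0.01757 = 3911 d
   = 3911/365 = 10.7 yr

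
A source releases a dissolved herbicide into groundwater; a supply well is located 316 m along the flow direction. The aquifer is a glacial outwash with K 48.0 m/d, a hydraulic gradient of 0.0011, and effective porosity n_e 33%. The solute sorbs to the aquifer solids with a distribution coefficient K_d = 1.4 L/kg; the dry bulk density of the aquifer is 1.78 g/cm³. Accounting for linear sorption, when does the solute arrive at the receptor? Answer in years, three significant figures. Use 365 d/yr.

46.3 years

Specific discharge q = 48.0 × 0.0011 = 0.05280 m/d
Seepage velocity v = q / n = 0.05280 / 0.33 = 0.1600 m/d
Retardation R = 1 + ρ_b·K_d/n = 1 + 1.78×1.4/0.33 = 8.552
Contaminant velocity v_c = v/R = 0.1600/8.552 = 0.01871 m/d
t = L/v_c = 316/0.01871 = 16890 d
   = 16890/365 = 46.3 yr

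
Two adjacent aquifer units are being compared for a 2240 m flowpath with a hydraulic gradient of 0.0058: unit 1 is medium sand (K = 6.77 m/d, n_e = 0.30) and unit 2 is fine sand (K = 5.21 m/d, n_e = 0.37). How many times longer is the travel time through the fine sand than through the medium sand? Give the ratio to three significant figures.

Unit 1 (medium sand): v = 6.77×0.0058/0.30 = 0.1309 m/d, t = 2240/0.1309 = 17110 d
Unit 2 (fine sand): v = 5.21×0.0058/0.37 = 0.08167 m/d, t = 2240/0.08167 = 27430 d
t(fine sand) / t(medium sand) = 27430/17110 = 1.60

1.60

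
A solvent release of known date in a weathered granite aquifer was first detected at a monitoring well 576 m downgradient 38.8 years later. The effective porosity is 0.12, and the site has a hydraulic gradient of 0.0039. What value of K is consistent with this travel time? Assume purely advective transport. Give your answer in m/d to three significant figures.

1.25 m/d

t = 38.8 years = 14160 d
v = L / t = 576 / 14160 = 0.04067 m/d
K = v · n / i = 0.04067 × 0.12 / 0.0039 = 1.25 m/d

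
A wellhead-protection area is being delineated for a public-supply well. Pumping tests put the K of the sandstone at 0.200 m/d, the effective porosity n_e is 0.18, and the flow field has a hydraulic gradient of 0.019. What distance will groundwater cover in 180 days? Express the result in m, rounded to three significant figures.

Darcy flux q = K·i = 0.200 × 0.019 = 0.003800 m/d
Average linear velocity = 0.003800 / 0.18 = 0.02111 m/d
L = v × T = 0.02111 × 180 = 3.800 m

3.80 m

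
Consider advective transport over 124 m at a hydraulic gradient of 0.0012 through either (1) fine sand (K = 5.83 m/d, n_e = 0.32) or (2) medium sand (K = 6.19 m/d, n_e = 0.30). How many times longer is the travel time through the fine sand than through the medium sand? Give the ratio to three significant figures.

Unit 1 (fine sand): v = 5.83×0.0012/0.32 = 0.02186 m/d, t = 124/0.02186 = 5672 d
Unit 2 (medium sand): v = 6.19×0.0012/0.30 = 0.02476 m/d, t = 124/0.02476 = 5008 d
t(fine sand) / t(medium sand) = 5672/5008 = 1.13

1.13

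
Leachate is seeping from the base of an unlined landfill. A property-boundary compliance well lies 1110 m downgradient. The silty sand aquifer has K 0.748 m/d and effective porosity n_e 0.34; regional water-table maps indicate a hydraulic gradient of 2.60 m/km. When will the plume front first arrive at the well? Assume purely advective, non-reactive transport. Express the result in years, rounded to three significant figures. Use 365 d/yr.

532 years

Specific discharge q = 0.748 × 0.0026 = 0.001945 m/d
Average linear velocity = 0.001945 / 0.34 = 0.005720 m/d
t = L / v = 1110 / 0.005720 = 194100 d
   = 194100 / 365 = 532 yr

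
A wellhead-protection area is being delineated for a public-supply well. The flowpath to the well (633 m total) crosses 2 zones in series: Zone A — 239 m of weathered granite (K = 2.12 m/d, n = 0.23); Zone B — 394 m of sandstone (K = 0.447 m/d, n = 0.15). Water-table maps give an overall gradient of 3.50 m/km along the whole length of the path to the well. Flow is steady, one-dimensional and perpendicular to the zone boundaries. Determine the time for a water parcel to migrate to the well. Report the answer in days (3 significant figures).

For zones in series the flux q is common to all zones; the equivalent conductivity is the harmonic (thickness-weighted) mean, K_eq = L_total / Σ(L_j/K_j).
Σ(L/K) = 239/2.12 + 394/0.447 = 112.7 + 881.4 = 994.2 d
K_eq = L_total / Σ(L/K) = 633 / 994.2 = 0.6367 m/d
q = K_eq · i = 0.6367 × 0.0035 = 0.002228 m/d (same in every zone)
Zone A: v = q/n = 0.002228/0.23 = 0.009689 m/d → t_A = 239/0.009689 = 24670 d
Zone B: v = q/n = 0.002228/0.15 = 0.01486 m/d → t_B = 394/0.01486 = 26520 d
Total t = 24670 + 26520 = 51190 d

51200 days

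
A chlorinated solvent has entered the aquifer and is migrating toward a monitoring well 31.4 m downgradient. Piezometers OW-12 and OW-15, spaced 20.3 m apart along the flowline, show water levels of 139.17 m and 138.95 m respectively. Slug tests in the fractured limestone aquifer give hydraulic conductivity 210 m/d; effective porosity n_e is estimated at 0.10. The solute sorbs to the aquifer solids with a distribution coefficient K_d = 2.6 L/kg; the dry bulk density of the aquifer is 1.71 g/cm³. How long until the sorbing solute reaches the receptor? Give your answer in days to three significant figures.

Hydraulic gradient i = (139.17 − 138.95) / 20.3 = 0.22 / 20.3 = 0.01084
Darcy flux q = K·i = 210 × 0.01084 = 2.276 m/d
Average linear velocity = 2.276 / 0.10 = 22.76 m/d
Retardation R = 1 + ρ_b·K_d/n = 1 + 1.71×2.6/0.10 = 45.46
Contaminant velocity v_c = v/R = 22.76/45.46 = 0.5006 m/d
t = L/v_c = 31.4/0.5006 = 62.72 d

62.7 days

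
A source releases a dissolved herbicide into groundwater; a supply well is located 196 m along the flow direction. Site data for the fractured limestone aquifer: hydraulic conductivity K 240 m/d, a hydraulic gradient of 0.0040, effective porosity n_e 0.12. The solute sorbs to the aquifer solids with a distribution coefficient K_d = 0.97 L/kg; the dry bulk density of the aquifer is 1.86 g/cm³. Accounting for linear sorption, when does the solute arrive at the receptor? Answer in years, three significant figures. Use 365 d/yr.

1.08 years

q = Ki = 240 × 0.0040 = 0.9600 m/d
v_s = q/n_e = 0.9600/0.12 = 8.000 m/d
Retardation R = 1 + ρ_b·K_d/n = 1 + 1.86×0.97/0.12 = 16.04
Contaminant velocity v_c = v/R = 8.000/16.04 = 0.4989 m/d
t = L/v_c = 196/0.4989 = 392.9 d
   = 392.9/365 = 1.08 yr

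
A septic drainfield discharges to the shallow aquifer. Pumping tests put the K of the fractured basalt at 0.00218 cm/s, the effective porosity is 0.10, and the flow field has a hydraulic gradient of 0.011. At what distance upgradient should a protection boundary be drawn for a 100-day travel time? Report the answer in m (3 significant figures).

K = 0.00218 cm/s × 864 = 1.884 m/d
q = Ki = 1.884 × 0.011 = 0.02072 m/d
v = Ki/n = 1.884·0.011/0.10 = 0.2072 m/d
L = v × T = 0.2072 × 100 = 20.72 m

20.7 m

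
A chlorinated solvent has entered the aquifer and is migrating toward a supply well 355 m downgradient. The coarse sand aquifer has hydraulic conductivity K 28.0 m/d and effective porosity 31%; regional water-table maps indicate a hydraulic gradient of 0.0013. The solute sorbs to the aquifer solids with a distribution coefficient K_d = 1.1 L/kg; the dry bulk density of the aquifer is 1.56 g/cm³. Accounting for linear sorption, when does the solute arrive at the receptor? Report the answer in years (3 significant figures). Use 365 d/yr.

54.1 years

Darcy flux q = K·i = 28.0 × 0.0013 = 0.03640 m/d
v = Ki/n = 28.0·0.0013/0.31 = 0.1174 m/d
Retardation R = 1 + ρ_b·K_d/n = 1 + 1.56×1.1/0.31 = 6.535
Contaminant velocity v_c = v/R = 0.1174/6.535 = 0.01797 m/d
t = L/v_c = 355/0.01797 = 19760 d
   = 19760/365 = 54.1 yr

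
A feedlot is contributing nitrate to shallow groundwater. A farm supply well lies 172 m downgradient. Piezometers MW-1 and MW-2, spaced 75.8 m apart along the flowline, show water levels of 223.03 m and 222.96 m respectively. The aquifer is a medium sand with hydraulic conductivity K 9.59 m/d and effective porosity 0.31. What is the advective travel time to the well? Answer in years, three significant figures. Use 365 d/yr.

16.5 years

Hydraulic gradient i = (223.03 − 222.96) / 75.8 = 0.07 / 75.8 = 9.235e-4
Darcy flux q = K·i = 9.59 × 9.235e-4 = 0.008856 m/d
Seepage velocity v = q / n = 0.008856 / 0.31 = 0.02857 m/d
t = L / v = 172 / 0.02857 = 6021 d
   = 6021 / 365 = 16.5 yr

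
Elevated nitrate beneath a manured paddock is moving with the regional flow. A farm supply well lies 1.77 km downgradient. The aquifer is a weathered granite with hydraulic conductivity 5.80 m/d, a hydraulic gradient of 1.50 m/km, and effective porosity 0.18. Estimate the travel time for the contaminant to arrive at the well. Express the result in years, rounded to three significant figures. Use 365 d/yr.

100 years

q = Ki = 5.80 × 0.0015 = 0.008700 m/d
Seepage velocity v = q / n = 0.008700 / 0.18 = 0.04833 m/d
L = 1.77 km = 1770 m
t = L / v = 1770 / 0.04833 = 36620 d
   = 36620 / 365 = 100 yr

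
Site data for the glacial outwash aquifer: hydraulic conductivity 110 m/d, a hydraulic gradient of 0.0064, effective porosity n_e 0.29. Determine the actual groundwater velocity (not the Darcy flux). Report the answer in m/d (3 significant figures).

q = Ki = 110 × 0.0064 = 0.7040 m/d
v_s = q/n_e = 0.7040/0.29 = 2.428 m/d

2.43 m/d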